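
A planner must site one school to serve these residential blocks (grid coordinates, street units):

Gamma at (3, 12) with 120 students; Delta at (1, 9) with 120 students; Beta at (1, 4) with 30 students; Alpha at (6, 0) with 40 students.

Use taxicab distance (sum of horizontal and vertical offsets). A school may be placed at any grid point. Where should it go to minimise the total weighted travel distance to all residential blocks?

(3, 9)

Manhattan distance separates: Σwᵢ(|x−xᵢ|+|y−yᵢ|) = Σwᵢ|x−xᵢ| + Σwᵢ|y−yᵢ|, so x and y are optimised independently as 1-D weighted medians.
Total weight W = 310; half = 155.
x-coordinate, sorted with cumulative weight:
  x=1 (Delta, w=120) cum 120
  x=1 (Beta, w=30) cum 150
  x=3 (Gamma, w=120) cum 270  ← median
  x=6 (Alpha, w=40) cum 310
⇒ x* = 3
y-coordinate, sorted with cumulative weight:
  y=0 (Alpha, w=40) cum 40
  y=4 (Beta, w=30) cum 70
  y=9 (Delta, w=120) cum 190  ← median
  y=12 (Gamma, w=120) cum 310
⇒ y* = 9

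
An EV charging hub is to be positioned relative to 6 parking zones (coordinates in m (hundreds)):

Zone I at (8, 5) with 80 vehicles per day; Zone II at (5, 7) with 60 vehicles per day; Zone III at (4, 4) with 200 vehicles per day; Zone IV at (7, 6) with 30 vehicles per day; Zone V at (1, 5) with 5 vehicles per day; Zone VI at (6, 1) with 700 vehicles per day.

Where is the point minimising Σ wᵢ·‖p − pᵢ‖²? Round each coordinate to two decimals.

(5.73, 2.35)

The minimiser of Σwᵢ‖p−pᵢ‖² is the weighted centroid p* = (Σwᵢpᵢ)/(Σwᵢ).
Σwᵢ = 1075.
Σwᵢxᵢ = 80·8 + 60·5 + 200·4 + 30·7 + 5·1 + 700·6 = 6155.
Σwᵢyᵢ = 80·5 + 60·7 + 200·4 + 30·6 + 5·5 + 700·1 = 2525.
x* = 6155/1075 = 5.73, y* = 2525/1075 = 2.35.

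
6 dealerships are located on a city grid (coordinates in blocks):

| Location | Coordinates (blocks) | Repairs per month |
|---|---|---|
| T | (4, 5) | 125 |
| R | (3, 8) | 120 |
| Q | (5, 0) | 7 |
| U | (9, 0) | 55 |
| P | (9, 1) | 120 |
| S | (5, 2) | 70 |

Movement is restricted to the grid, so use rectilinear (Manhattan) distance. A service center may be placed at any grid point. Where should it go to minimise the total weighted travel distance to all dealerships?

(5, 2)

Manhattan distance separates: Σwᵢ(|x−xᵢ|+|y−yᵢ|) = Σwᵢ|x−xᵢ| + Σwᵢ|y−yᵢ|, so x and y are optimised independently as 1-D weighted medians.
Total weight W = 497; half = 248.5.
x-coordinate, sorted with cumulative weight:
  x=3 (R, w=120) cum 120
  x=4 (T, w=125) cum 245
  x=5 (Q, w=7) cum 252  ← median
  x=5 (S, w=70) cum 322
  x=9 (U, w=55) cum 377
  x=9 (P, w=120) cum 497
⇒ x* = 5
y-coordinate, sorted with cumulative weight:
  y=0 (Q, w=7) cum 7
  y=0 (U, w=55) cum 62
  y=1 (P, w=120) cum 182
  y=2 (S, w=70) cum 252  ← median
  y=5 (T, w=125) cum 377
  y=8 (R, w=120) cum 497
⇒ y* = 2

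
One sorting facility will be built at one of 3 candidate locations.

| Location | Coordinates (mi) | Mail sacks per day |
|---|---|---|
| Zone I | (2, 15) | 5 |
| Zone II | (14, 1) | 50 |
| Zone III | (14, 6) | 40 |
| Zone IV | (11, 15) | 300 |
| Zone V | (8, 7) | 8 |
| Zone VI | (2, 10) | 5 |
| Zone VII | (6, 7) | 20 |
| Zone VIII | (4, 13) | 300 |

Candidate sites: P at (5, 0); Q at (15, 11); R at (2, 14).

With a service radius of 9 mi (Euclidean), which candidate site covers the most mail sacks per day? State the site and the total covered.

Coverage radius r = 9 mi; a point is covered iff (Δx)²+(Δy)² ≤ 9² = 81.
  P (5, 0): covers {Zone V, Zone VII} → 28
  Q (15, 11): covers {Zone III, Zone IV, Zone V} → 348
  R (2, 14): covers {Zone I, Zone VI, Zone VII, Zone VIII} → 330
Maximum coverage at Q: 348 mail sacks per day.

Q, covering 348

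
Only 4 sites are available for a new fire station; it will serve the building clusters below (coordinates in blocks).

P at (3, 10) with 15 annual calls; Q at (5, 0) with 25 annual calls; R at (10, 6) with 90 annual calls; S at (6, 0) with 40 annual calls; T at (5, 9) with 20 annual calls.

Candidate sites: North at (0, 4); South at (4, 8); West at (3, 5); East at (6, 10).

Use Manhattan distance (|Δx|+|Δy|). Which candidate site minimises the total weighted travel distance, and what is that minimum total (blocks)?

West, total 1410 blocks

Total weighted distance at each candidate:
  North (0, 4): total = 2040
  South (4, 8): total = 1430
  West (3, 5): total = 1410
  East (6, 10): total = 1480
Minimum is at West with total 1410 blocks.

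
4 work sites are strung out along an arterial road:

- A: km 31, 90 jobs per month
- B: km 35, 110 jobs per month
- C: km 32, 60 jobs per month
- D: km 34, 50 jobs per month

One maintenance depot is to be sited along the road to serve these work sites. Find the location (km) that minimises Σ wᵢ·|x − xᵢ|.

x = 34

For a sum of weighted absolute distances on a line, the optimum is the weighted median (not the mean). Total weight W = 310; half-weight = 155.
Sort by position and accumulate weight:
  km 31 (A, w=90) → cum 90
  km 32 (C, w=60) → cum 150
  km 34 (D, w=50) → cum 200  ≥ 155 → median here
  km 35 (B, w=110) → cum 310
Optimal location: km 34.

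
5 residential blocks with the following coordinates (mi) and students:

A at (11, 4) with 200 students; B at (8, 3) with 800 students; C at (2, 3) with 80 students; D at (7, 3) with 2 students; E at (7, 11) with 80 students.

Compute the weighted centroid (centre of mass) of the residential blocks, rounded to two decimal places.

(8.03, 3.72)

The minimiser of Σwᵢ‖p−pᵢ‖² is the weighted centroid p* = (Σwᵢpᵢ)/(Σwᵢ).
Σwᵢ = 1162.
Σwᵢxᵢ = 200·11 + 800·8 + 80·2 + 2·7 + 80·7 = 9334.
Σwᵢyᵢ = 200·4 + 800·3 + 80·3 + 2·3 + 80·11 = 4326.
x* = 9334/1162 = 8.03, y* = 4326/1162 = 3.72.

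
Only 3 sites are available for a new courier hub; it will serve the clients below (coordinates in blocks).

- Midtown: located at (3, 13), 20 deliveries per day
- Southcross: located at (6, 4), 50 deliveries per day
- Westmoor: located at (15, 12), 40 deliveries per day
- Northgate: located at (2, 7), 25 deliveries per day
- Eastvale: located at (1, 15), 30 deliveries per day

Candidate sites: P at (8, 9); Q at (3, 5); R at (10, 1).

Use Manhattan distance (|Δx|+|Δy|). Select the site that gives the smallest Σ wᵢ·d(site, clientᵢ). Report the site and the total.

P, total 1520 blocks

Total weighted distance at each candidate:
  P (8, 9): total = 1520
  Q (3, 5): total = 1555
  R (10, 1): total = 2410
Minimum is at P with total 1520 blocks.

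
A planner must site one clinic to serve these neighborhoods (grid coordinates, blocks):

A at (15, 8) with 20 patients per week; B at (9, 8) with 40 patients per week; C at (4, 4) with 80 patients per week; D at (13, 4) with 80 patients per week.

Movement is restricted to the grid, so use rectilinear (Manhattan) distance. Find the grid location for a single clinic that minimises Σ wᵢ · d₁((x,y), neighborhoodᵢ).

Manhattan distance separates: Σwᵢ(|x−xᵢ|+|y−yᵢ|) = Σwᵢ|x−xᵢ| + Σwᵢ|y−yᵢ|, so x and y are optimised independently as 1-D weighted medians.
Total weight W = 220; half = 110.
x-coordinate, sorted with cumulative weight:
  x=4 (C, w=80) cum 80
  x=9 (B, w=40) cum 120  ← median
  x=13 (D, w=80) cum 200
  x=15 (A, w=20) cum 220
⇒ x* = 9
y-coordinate, sorted with cumulative weight:
  y=4 (C, w=80) cum 80
  y=4 (D, w=80) cum 160  ← median
  y=8 (A, w=20) cum 180
  y=8 (B, w=40) cum 220
⇒ y* = 4

(9, 4)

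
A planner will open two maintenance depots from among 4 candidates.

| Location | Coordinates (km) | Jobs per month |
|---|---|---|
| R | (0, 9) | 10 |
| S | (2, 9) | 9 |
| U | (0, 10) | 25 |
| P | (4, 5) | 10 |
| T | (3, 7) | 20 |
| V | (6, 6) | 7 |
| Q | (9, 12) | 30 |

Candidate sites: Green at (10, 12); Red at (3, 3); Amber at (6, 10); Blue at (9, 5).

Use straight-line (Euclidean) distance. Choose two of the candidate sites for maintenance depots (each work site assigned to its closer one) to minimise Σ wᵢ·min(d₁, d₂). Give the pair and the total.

Evaluate every pair (each demand assigned to the nearer of the two):
  {Green, Amber}: total = 444.6
  {Green, Red}: total = 474.3
  {Red, Amber}: total = 486.5
  {Amber, Blue}: total = 513.1
  {Red, Blue}: total = 646.7
  {Green, Blue}: total = 654.6
Best pair: {Green, Amber} with total 444.6.

{Green, Amber}, total 444.6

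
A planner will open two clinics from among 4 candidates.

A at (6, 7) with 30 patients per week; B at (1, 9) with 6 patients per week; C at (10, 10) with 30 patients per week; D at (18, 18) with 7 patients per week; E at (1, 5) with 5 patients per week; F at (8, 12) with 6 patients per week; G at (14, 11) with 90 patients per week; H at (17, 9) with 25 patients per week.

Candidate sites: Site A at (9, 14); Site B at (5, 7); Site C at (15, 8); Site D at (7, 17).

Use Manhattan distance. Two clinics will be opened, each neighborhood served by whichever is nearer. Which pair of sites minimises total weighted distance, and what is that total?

Evaluate every pair (each demand assigned to the nearer of the two):
  {Site B, Site C}: total = 880
  {Site A, Site C}: total = 1157
  {Site C, Site D}: total = 1234
  {Site A, Site B}: total = 1400
  {Site A, Site D}: total = 1760
  {Site B, Site D}: total = 1976
Best pair: {Site B, Site C} with total 880.

{Site B, Site C}, total 880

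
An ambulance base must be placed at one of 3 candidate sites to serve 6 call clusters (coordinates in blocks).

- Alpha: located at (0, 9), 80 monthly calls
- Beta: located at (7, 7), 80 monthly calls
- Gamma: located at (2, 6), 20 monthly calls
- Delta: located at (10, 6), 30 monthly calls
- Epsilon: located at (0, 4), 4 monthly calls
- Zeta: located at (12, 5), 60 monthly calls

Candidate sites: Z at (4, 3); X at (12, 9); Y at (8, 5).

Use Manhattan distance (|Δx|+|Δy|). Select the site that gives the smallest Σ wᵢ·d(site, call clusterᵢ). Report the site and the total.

Total weighted distance at each candidate:
  Z (4, 3): total = 2350
  X (12, 9): total = 2238
  Y (8, 5): total = 1706
Minimum is at Y with total 1706 blocks.

Y, total 1706 blocks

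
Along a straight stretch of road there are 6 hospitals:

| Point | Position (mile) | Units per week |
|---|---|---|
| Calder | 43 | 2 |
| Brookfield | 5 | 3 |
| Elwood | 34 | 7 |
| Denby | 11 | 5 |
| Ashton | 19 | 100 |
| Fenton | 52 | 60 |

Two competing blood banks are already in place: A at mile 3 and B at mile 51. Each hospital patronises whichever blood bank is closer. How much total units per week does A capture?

108

The indifferent point is the midpoint (3+51)/2 = 27; hospitals left of it (closer to A at 3) go to A, those right go to B.
  Brookfield at 5 (w=3) → A
  Denby at 11 (w=5) → A
  Ashton at 19 (w=100) → A
  Elwood at 34 (w=7) → B
  Calder at 43 (w=2) → B
  Fenton at 52 (w=60) → B
A captures 108; B captures 69.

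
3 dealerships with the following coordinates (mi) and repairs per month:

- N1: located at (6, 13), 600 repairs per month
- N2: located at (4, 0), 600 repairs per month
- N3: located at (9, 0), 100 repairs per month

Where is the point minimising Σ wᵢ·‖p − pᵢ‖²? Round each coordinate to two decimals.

(5.31, 6.00)

The minimiser of Σwᵢ‖p−pᵢ‖² is the weighted centroid p* = (Σwᵢpᵢ)/(Σwᵢ).
Σwᵢ = 1300.
Σwᵢxᵢ = 600·6 + 600·4 + 100·9 = 6900.
Σwᵢyᵢ = 600·13 + 600·0 + 100·0 = 7800.
x* = 6900/1300 = 5.31, y* = 7800/1300 = 6.00.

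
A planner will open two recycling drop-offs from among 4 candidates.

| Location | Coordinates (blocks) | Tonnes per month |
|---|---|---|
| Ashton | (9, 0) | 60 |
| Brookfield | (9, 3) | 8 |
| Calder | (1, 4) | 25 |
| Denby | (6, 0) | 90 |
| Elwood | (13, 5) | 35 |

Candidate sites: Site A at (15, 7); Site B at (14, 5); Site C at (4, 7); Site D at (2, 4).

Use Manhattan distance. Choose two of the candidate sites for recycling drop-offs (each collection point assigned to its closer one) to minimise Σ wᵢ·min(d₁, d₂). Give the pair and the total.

{Site B, Site D}, total 1436

Evaluate every pair (each demand assigned to the nearer of the two):
  {Site B, Site D}: total = 1436
  {Site A, Site D}: total = 1609
  {Site B, Site C}: total = 1651
  {Site C, Site D}: total = 1854
  {Site A, Site C}: total = 1892
  {Site A, Site B}: total = 2211
Best pair: {Site B, Site D} with total 1436.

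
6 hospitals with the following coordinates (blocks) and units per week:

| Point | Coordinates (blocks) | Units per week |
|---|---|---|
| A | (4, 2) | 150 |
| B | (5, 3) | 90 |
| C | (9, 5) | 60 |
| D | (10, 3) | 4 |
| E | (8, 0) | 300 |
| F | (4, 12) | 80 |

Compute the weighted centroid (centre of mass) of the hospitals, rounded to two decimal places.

(6.36, 2.69)

The minimiser of Σwᵢ‖p−pᵢ‖² is the weighted centroid p* = (Σwᵢpᵢ)/(Σwᵢ).
Σwᵢ = 684.
Σwᵢxᵢ = 150·4 + 90·5 + 60·9 + 4·10 + 300·8 + 80·4 = 4350.
Σwᵢyᵢ = 150·2 + 90·3 + 60·5 + 4·3 + 300·0 + 80·12 = 1842.
x* = 4350/684 = 6.36, y* = 1842/684 = 2.69.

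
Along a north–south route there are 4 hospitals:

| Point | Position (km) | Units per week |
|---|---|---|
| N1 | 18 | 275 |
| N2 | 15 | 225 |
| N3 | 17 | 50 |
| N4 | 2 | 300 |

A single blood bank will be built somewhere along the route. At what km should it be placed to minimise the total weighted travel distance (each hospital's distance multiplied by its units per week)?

For a sum of weighted absolute distances on a line, the optimum is the weighted median (not the mean). Total weight W = 850; half-weight = 425.
Sort by position and accumulate weight:
  km 2 (N4, w=300) → cum 300
  km 15 (N2, w=225) → cum 525  ≥ 425 → median here
  km 17 (N3, w=50) → cum 575
  km 18 (N1, w=275) → cum 850
Optimal location: km 15.

x = 15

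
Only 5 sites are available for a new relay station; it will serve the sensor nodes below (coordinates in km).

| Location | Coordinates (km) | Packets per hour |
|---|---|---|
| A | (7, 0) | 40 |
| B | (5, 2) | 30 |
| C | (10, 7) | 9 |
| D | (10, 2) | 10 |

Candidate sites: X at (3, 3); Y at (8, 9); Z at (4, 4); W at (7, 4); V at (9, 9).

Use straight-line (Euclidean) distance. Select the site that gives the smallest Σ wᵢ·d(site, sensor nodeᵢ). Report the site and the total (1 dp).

Total weighted distance at each candidate:
  X (3, 3): total = 410.4
  Y (8, 9): total = 688.9
  Z (4, 4): total = 390.7
  W (7, 4): total = 319.1
  V (9, 9): total = 701.5
Minimum is at W with total 319.1 km.

W, total 319.1 km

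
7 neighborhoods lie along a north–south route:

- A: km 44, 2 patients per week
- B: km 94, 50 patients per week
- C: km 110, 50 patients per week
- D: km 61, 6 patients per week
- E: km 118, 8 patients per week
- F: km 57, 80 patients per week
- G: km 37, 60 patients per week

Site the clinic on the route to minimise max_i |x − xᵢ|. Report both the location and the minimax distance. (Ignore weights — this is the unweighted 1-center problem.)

The 1-center on a line is the midpoint of the two extreme points: leftmost at 37, rightmost at 118.
Optimal location = (37 + 118)/2 = 77.5; maximum distance = (118 − 37)/2 = 40.5.

location 77.5, max distance 40.5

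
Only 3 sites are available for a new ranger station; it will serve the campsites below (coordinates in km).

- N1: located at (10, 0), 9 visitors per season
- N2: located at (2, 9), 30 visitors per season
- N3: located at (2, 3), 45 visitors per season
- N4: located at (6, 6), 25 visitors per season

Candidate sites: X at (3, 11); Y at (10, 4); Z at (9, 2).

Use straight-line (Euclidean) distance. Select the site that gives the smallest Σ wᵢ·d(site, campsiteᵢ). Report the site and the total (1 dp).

Total weighted distance at each candidate:
  X (3, 11): total = 693.0
  Y (10, 4): total = 793.6
  Z (9, 2): total = 760.3
Minimum is at X with total 693.0 km.

X, total 693.0 km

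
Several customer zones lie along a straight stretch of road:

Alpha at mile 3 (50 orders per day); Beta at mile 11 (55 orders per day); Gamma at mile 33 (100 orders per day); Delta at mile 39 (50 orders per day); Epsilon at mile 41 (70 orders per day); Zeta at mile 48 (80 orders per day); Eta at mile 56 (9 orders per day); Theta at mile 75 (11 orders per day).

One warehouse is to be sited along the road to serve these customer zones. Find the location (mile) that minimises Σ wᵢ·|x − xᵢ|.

x = 39

For a sum of weighted absolute distances on a line, the optimum is the weighted median (not the mean). Total weight W = 425; half-weight = 212.5.
Sort by position and accumulate weight:
  mile 3 (Alpha, w=50) → cum 50
  mile 11 (Beta, w=55) → cum 105
  mile 33 (Gamma, w=100) → cum 205
  mile 39 (Delta, w=50) → cum 255  ≥ 212.5 → median here
  mile 41 (Epsilon, w=70) → cum 325
  mile 48 (Zeta, w=80) → cum 405
  mile 56 (Eta, w=9) → cum 414
  mile 75 (Theta, w=11) → cum 425
Optimal location: mile 39.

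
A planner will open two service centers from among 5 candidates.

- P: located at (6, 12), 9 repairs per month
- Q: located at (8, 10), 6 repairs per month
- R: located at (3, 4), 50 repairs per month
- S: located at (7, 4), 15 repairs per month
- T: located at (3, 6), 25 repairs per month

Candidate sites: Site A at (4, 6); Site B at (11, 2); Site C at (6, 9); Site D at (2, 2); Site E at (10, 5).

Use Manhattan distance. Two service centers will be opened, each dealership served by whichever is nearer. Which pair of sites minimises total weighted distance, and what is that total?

{Site A, Site C}, total 295

Evaluate every pair (each demand assigned to the nearer of the two):
  {Site A, Site C}: total = 295
  {Site A, Site E}: total = 349
  {Site A, Site B}: total = 370
  {Site A, Site D}: total = 370
  {Site C, Site D}: total = 410
  {Site D, Site E}: total = 476
  {Site B, Site D}: total = 557
  {Site C, Site E}: total = 655
  {Site B, Site C}: total = 685
  {Site B, Site E}: total = 801
Best pair: {Site A, Site C} with total 295.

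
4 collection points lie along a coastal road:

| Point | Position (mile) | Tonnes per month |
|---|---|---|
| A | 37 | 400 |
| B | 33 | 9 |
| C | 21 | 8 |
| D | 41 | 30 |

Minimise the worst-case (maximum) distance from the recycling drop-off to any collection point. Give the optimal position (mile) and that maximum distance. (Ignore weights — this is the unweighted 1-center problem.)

The 1-center on a line is the midpoint of the two extreme points: leftmost at 21, rightmost at 41.
Optimal location = (21 + 41)/2 = 31; maximum distance = (41 − 21)/2 = 10.

location 31, max distance 10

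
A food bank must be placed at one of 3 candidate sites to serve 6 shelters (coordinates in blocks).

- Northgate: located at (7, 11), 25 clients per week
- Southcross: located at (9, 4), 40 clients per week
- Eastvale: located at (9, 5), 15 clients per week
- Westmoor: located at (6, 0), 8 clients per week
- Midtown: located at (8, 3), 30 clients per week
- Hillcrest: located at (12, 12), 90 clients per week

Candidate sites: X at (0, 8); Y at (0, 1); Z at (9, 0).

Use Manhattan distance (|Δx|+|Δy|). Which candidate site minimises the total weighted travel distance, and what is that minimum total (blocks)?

Total weighted distance at each candidate:
  X (0, 8): total = 2892
  Y (0, 1): total = 3526
  Z (9, 0): total = 2054
Minimum is at Z with total 2054 blocks.

Z, total 2054 blocks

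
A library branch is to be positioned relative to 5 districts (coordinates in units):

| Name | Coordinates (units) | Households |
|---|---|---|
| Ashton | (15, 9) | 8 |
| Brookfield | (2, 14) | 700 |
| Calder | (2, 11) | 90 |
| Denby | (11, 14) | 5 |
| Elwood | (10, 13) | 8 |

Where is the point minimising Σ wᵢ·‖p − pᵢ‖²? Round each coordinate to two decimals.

(2.26, 13.61)

The minimiser of Σwᵢ‖p−pᵢ‖² is the weighted centroid p* = (Σwᵢpᵢ)/(Σwᵢ).
Σwᵢ = 811.
Σwᵢxᵢ = 8·15 + 700·2 + 90·2 + 5·11 + 8·10 = 1835.
Σwᵢyᵢ = 8·9 + 700·14 + 90·11 + 5·14 + 8·13 = 11036.
x* = 1835/811 = 2.26, y* = 11036/811 = 13.61.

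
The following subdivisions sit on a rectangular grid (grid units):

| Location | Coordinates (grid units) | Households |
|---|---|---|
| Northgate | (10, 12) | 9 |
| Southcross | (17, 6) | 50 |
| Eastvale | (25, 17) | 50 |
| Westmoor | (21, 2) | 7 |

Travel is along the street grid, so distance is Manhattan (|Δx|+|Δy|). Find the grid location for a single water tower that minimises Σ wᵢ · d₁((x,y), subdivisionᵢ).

(17, 12)

Manhattan distance separates: Σwᵢ(|x−xᵢ|+|y−yᵢ|) = Σwᵢ|x−xᵢ| + Σwᵢ|y−yᵢ|, so x and y are optimised independently as 1-D weighted medians.
Total weight W = 116; half = 58.
x-coordinate, sorted with cumulative weight:
  x=10 (Northgate, w=9) cum 9
  x=17 (Southcross, w=50) cum 59  ← median
  x=21 (Westmoor, w=7) cum 66
  x=25 (Eastvale, w=50) cum 116
⇒ x* = 17
y-coordinate, sorted with cumulative weight:
  y=2 (Westmoor, w=7) cum 7
  y=6 (Southcross, w=50) cum 57
  y=12 (Northgate, w=9) cum 66  ← median
  y=17 (Eastvale, w=50) cum 116
⇒ y* = 12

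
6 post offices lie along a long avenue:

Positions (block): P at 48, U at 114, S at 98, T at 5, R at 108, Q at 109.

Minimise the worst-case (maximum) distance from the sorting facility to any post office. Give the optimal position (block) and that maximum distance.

The 1-center on a line is the midpoint of the two extreme points: leftmost at 5, rightmost at 114.
Optimal location = (5 + 114)/2 = 59.5; maximum distance = (114 − 5)/2 = 54.5.

location 59.5, max distance 54.5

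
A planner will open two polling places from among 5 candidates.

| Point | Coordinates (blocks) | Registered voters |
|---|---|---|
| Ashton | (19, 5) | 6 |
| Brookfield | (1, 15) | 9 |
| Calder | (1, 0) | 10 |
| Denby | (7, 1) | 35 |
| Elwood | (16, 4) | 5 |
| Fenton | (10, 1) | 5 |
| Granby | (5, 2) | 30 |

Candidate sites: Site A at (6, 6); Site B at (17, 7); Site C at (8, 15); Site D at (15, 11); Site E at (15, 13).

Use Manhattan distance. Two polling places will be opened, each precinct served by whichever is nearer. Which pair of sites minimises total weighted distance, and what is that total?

{Site A, Site B}, total 685

Evaluate every pair (each demand assigned to the nearer of the two):
  {Site A, Site B}: total = 685
  {Site A, Site C}: total = 722
  {Site A, Site D}: total = 741
  {Site A, Site E}: total = 763
  {Site B, Site C}: total = 1397
  {Site C, Site D}: total = 1463
  {Site C, Site E}: total = 1490
  {Site B, Site E}: total = 1553
  {Site B, Site D}: total = 1571
  {Site D, Site E}: total = 1769
Best pair: {Site A, Site B} with total 685.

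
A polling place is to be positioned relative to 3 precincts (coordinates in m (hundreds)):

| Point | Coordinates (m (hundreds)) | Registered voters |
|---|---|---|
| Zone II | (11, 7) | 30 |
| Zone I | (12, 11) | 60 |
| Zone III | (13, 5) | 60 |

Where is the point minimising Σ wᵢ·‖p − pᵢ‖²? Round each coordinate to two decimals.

The minimiser of Σwᵢ‖p−pᵢ‖² is the weighted centroid p* = (Σwᵢpᵢ)/(Σwᵢ).
Σwᵢ = 150.
Σwᵢxᵢ = 30·11 + 60·12 + 60·13 = 1830.
Σwᵢyᵢ = 30·7 + 60·11 + 60·5 = 1170.
x* = 1830/150 = 12.20, y* = 1170/150 = 7.80.

(12.20, 7.80)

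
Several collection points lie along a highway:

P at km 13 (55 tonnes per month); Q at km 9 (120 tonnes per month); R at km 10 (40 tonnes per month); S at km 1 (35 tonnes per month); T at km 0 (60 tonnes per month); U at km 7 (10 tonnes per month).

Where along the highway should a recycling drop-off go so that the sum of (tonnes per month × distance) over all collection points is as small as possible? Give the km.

For a sum of weighted absolute distances on a line, the optimum is the weighted median (not the mean). Total weight W = 320; half-weight = 160.
Sort by position and accumulate weight:
  km 0 (T, w=60) → cum 60
  km 1 (S, w=35) → cum 95
  km 7 (U, w=10) → cum 105
  km 9 (Q, w=120) → cum 225  ≥ 160 → median here
  km 10 (R, w=40) → cum 265
  km 13 (P, w=55) → cum 320
Optimal location: km 9.

x = 9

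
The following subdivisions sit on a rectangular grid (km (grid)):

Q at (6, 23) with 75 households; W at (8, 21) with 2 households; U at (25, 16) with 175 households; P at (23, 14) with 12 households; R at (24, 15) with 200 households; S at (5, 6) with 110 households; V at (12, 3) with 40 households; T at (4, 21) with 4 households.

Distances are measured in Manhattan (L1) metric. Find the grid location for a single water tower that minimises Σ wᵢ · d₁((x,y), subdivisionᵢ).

Manhattan distance separates: Σwᵢ(|x−xᵢ|+|y−yᵢ|) = Σwᵢ|x−xᵢ| + Σwᵢ|y−yᵢ|, so x and y are optimised independently as 1-D weighted medians.
Total weight W = 618; half = 309.
x-coordinate, sorted with cumulative weight:
  x=4 (T, w=4) cum 4
  x=5 (S, w=110) cum 114
  x=6 (Q, w=75) cum 189
  x=8 (W, w=2) cum 191
  x=12 (V, w=40) cum 231
  x=23 (P, w=12) cum 243
  x=24 (R, w=200) cum 443  ← median
  x=25 (U, w=175) cum 618
⇒ x* = 24
y-coordinate, sorted with cumulative weight:
  y=3 (V, w=40) cum 40
  y=6 (S, w=110) cum 150
  y=14 (P, w=12) cum 162
  y=15 (R, w=200) cum 362  ← median
  y=16 (U, w=175) cum 537
  y=21 (W, w=2) cum 539
  y=21 (T, w=4) cum 543
  y=23 (Q, w=75) cum 618
⇒ y* = 15

(24, 15)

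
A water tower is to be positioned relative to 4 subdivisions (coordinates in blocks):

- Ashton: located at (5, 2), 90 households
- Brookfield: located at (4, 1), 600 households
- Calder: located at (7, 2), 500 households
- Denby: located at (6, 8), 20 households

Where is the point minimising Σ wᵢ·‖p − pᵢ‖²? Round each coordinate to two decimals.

The minimiser of Σwᵢ‖p−pᵢ‖² is the weighted centroid p* = (Σwᵢpᵢ)/(Σwᵢ).
Σwᵢ = 1210.
Σwᵢxᵢ = 90·5 + 600·4 + 500·7 + 20·6 = 6470.
Σwᵢyᵢ = 90·2 + 600·1 + 500·2 + 20·8 = 1940.
x* = 6470/1210 = 5.35, y* = 1940/1210 = 1.60.

(5.35, 1.60)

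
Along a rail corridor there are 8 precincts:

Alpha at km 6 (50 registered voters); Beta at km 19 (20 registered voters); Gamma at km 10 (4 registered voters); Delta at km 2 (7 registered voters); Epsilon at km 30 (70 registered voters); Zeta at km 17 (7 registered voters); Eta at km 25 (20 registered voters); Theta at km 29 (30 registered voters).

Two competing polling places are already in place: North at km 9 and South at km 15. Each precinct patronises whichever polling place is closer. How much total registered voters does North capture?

The indifferent point is the midpoint (9+15)/2 = 12; precincts left of it (closer to North at 9) go to North, those right go to South.
  Delta at 2 (w=7) → North
  Alpha at 6 (w=50) → North
  Gamma at 10 (w=4) → North
  Zeta at 17 (w=7) → South
  Beta at 19 (w=20) → South
  Eta at 25 (w=20) → South
  Theta at 29 (w=30) → South
  Epsilon at 30 (w=70) → South
North captures 61; South captures 147.

61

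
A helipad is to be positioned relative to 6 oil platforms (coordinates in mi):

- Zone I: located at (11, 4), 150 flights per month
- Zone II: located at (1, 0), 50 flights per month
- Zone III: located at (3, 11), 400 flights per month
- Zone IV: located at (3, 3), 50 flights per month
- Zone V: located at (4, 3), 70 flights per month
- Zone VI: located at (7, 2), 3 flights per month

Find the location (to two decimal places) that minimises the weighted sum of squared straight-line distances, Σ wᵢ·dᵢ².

(4.63, 7.42)

The minimiser of Σwᵢ‖p−pᵢ‖² is the weighted centroid p* = (Σwᵢpᵢ)/(Σwᵢ).
Σwᵢ = 723.
Σwᵢxᵢ = 150·11 + 50·1 + 400·3 + 50·3 + 70·4 + 3·7 = 3351.
Σwᵢyᵢ = 150·4 + 50·0 + 400·11 + 50·3 + 70·3 + 3·2 = 5366.
x* = 3351/723 = 4.63, y* = 5366/723 = 7.42.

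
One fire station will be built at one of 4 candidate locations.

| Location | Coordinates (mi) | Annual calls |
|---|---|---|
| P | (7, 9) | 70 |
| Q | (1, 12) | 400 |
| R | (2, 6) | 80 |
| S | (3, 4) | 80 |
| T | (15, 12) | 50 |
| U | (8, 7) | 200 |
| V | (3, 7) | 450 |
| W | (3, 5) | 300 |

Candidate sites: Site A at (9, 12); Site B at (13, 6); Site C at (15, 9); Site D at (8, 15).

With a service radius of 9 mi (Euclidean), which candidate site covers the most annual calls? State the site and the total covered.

Site A, covering 1170

Coverage radius r = 9 mi; a point is covered iff (Δx)²+(Δy)² ≤ 9² = 81.
  Site A (9, 12): covers {P, Q, T, U, V} → 1170
  Site B (13, 6): covers {P, T, U} → 320
  Site C (15, 9): covers {P, T, U} → 320
  Site D (8, 15): covers {P, Q, T, U} → 720
Maximum coverage at Site A: 1170 annual calls.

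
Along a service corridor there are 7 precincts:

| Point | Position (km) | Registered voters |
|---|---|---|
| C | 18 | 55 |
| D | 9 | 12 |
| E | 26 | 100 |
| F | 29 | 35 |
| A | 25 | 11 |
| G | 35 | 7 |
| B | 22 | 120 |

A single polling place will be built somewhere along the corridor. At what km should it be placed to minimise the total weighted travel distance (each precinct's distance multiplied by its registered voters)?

For a sum of weighted absolute distances on a line, the optimum is the weighted median (not the mean). Total weight W = 340; half-weight = 170.
Sort by position and accumulate weight:
  km 9 (D, w=12) → cum 12
  km 18 (C, w=55) → cum 67
  km 22 (B, w=120) → cum 187  ≥ 170 → median here
  km 25 (A, w=11) → cum 198
  km 26 (E, w=100) → cum 298
  km 29 (F, w=35) → cum 333
  km 35 (G, w=7) → cum 340
Optimal location: km 22.

x = 22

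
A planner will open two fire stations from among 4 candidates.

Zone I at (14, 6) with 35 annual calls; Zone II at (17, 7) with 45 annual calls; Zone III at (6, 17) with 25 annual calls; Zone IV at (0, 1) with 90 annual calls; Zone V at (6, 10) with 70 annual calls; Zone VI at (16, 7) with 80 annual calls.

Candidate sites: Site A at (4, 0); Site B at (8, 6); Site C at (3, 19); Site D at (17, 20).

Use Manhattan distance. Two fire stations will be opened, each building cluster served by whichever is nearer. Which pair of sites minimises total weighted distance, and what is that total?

{Site A, Site B}, total 2575

Evaluate every pair (each demand assigned to the nearer of the two):
  {Site A, Site B}: total = 2575
  {Site B, Site C}: total = 3095
  {Site B, Site D}: total = 3295
  {Site A, Site D}: total = 3905
  {Site A, Site C}: total = 4395
  {Site C, Site D}: total = 5155
Best pair: {Site A, Site B} with total 2575.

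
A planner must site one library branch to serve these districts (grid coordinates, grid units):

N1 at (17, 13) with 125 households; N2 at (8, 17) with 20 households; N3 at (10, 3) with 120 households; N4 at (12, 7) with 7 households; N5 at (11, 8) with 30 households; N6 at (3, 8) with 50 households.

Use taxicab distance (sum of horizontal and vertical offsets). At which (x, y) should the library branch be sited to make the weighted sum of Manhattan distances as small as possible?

Manhattan distance separates: Σwᵢ(|x−xᵢ|+|y−yᵢ|) = Σwᵢ|x−xᵢ| + Σwᵢ|y−yᵢ|, so x and y are optimised independently as 1-D weighted medians.
Total weight W = 352; half = 176.
x-coordinate, sorted with cumulative weight:
  x=3 (N6, w=50) cum 50
  x=8 (N2, w=20) cum 70
  x=10 (N3, w=120) cum 190  ← median
  x=11 (N5, w=30) cum 220
  x=12 (N4, w=7) cum 227
  x=17 (N1, w=125) cum 352
⇒ x* = 10
y-coordinate, sorted with cumulative weight:
  y=3 (N3, w=120) cum 120
  y=7 (N4, w=7) cum 127
  y=8 (N5, w=30) cum 157
  y=8 (N6, w=50) cum 207  ← median
  y=13 (N1, w=125) cum 332
  y=17 (N2, w=20) cum 352
⇒ y* = 8

(10, 8)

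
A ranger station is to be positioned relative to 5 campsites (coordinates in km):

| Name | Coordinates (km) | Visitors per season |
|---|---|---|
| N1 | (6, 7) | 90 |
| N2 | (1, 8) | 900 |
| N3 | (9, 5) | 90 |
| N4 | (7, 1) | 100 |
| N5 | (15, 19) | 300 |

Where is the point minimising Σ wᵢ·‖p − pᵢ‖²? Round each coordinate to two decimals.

The minimiser of Σwᵢ‖p−pᵢ‖² is the weighted centroid p* = (Σwᵢpᵢ)/(Σwᵢ).
Σwᵢ = 1480.
Σwᵢxᵢ = 90·6 + 900·1 + 90·9 + 100·7 + 300·15 = 7450.
Σwᵢyᵢ = 90·7 + 900·8 + 90·5 + 100·1 + 300·19 = 14080.
x* = 7450/1480 = 5.03, y* = 14080/1480 = 9.51.

(5.03, 9.51)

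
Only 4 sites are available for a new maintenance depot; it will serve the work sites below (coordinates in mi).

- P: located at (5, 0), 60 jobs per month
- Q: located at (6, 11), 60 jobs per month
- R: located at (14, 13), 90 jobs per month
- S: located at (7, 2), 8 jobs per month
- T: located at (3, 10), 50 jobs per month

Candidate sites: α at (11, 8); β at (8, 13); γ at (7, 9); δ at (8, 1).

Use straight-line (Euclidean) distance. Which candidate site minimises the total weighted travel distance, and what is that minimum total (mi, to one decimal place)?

γ, total 1675.1 mi

Total weighted distance at each candidate:
  α (11, 8): total = 1944.6
  β (8, 13): total = 1890.1
  γ (7, 9): total = 1675.1
  δ (8, 1): total = 2535.2
Minimum is at γ with total 1675.1 mi.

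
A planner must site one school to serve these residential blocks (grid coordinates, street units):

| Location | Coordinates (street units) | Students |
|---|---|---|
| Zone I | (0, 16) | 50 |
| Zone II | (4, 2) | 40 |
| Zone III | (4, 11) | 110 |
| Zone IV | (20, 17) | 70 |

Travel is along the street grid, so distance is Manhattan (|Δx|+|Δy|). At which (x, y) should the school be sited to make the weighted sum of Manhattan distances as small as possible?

(4, 11)

Manhattan distance separates: Σwᵢ(|x−xᵢ|+|y−yᵢ|) = Σwᵢ|x−xᵢ| + Σwᵢ|y−yᵢ|, so x and y are optimised independently as 1-D weighted medians.
Total weight W = 270; half = 135.
x-coordinate, sorted with cumulative weight:
  x=0 (Zone I, w=50) cum 50
  x=4 (Zone II, w=40) cum 90
  x=4 (Zone III, w=110) cum 200  ← median
  x=20 (Zone IV, w=70) cum 270
⇒ x* = 4
y-coordinate, sorted with cumulative weight:
  y=2 (Zone II, w=40) cum 40
  y=11 (Zone III, w=110) cum 150  ← median
  y=16 (Zone I, w=50) cum 200
  y=17 (Zone IV, w=70) cum 270
⇒ y* = 11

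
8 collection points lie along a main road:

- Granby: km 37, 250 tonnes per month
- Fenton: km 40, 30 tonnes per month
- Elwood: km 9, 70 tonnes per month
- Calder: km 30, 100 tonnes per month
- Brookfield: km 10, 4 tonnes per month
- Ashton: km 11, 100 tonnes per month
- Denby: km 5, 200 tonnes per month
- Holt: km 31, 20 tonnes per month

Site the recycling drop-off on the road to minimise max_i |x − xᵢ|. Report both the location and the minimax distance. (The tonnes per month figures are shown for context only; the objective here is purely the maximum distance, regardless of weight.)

location 22.5, max distance 17.5

The 1-center on a line is the midpoint of the two extreme points: leftmost at 5, rightmost at 40.
Optimal location = (5 + 40)/2 = 22.5; maximum distance = (40 − 5)/2 = 17.5.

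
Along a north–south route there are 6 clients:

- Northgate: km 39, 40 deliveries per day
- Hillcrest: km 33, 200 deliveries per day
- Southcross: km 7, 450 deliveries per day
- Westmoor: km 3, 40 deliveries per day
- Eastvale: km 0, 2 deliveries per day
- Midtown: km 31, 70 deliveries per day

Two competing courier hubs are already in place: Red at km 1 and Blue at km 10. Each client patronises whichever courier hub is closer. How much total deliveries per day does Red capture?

The indifferent point is the midpoint (1+10)/2 = 5.5; clients left of it (closer to Red at 1) go to Red, those right go to Blue.
  Eastvale at 0 (w=2) → Red
  Westmoor at 3 (w=40) → Red
  Southcross at 7 (w=450) → Blue
  Midtown at 31 (w=70) → Blue
  Hillcrest at 33 (w=200) → Blue
  Northgate at 39 (w=40) → Blue
Red captures 42; Blue captures 760.

42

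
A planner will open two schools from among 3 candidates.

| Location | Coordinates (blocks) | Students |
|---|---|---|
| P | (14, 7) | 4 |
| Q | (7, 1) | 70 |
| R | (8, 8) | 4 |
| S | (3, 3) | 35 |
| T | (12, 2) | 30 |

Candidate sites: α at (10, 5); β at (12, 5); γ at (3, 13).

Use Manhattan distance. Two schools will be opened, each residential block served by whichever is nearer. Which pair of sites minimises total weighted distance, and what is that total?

{α, β}, total 931

Evaluate every pair (each demand assigned to the nearer of the two):
  {α, β}: total = 931
  {α, γ}: total = 999
  {β, γ}: total = 1114
Best pair: {α, β} with total 931.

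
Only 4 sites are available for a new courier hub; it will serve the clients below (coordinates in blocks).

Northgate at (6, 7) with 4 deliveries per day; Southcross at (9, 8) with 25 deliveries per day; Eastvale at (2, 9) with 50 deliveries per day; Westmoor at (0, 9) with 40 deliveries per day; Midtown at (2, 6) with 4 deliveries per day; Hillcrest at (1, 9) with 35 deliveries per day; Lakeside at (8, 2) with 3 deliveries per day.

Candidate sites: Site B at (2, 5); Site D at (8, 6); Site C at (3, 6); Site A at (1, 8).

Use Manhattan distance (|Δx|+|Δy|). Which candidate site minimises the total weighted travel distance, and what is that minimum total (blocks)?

Site A, total 490 blocks

Total weighted distance at each candidate:
  Site B (2, 5): total = 920
  Site D (8, 6): total = 1363
  Site C (3, 6): total = 862
  Site A (1, 8): total = 490
Minimum is at Site A with total 490 blocks.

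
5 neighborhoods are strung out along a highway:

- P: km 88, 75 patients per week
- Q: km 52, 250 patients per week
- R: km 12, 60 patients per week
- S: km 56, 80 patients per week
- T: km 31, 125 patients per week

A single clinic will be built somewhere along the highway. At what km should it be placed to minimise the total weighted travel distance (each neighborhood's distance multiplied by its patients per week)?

For a sum of weighted absolute distances on a line, the optimum is the weighted median (not the mean). Total weight W = 590; half-weight = 295.
Sort by position and accumulate weight:
  km 12 (R, w=60) → cum 60
  km 31 (T, w=125) → cum 185
  km 52 (Q, w=250) → cum 435  ≥ 295 → median here
  km 56 (S, w=80) → cum 515
  km 88 (P, w=75) → cum 590
Optimal location: km 52.

x = 52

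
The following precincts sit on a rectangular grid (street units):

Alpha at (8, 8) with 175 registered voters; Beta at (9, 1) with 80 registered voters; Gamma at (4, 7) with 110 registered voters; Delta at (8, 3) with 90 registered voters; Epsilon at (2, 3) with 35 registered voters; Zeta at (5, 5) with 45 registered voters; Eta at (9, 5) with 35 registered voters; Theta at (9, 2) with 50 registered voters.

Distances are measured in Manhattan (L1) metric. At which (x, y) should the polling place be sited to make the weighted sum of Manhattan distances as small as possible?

(8, 5)

Manhattan distance separates: Σwᵢ(|x−xᵢ|+|y−yᵢ|) = Σwᵢ|x−xᵢ| + Σwᵢ|y−yᵢ|, so x and y are optimised independently as 1-D weighted medians.
Total weight W = 620; half = 310.
x-coordinate, sorted with cumulative weight:
  x=2 (Epsilon, w=35) cum 35
  x=4 (Gamma, w=110) cum 145
  x=5 (Zeta, w=45) cum 190
  x=8 (Alpha, w=175) cum 365  ← median
  x=8 (Delta, w=90) cum 455
  x=9 (Beta, w=80) cum 535
  x=9 (Eta, w=35) cum 570
  x=9 (Theta, w=50) cum 620
⇒ x* = 8
y-coordinate, sorted with cumulative weight:
  y=1 (Beta, w=80) cum 80
  y=2 (Theta, w=50) cum 130
  y=3 (Delta, w=90) cum 220
  y=3 (Epsilon, w=35) cum 255
  y=5 (Zeta, w=45) cum 300
  y=5 (Eta, w=35) cum 335  ← median
  y=7 (Gamma, w=110) cum 445
  y=8 (Alpha, w=175) cum 620
⇒ y* = 5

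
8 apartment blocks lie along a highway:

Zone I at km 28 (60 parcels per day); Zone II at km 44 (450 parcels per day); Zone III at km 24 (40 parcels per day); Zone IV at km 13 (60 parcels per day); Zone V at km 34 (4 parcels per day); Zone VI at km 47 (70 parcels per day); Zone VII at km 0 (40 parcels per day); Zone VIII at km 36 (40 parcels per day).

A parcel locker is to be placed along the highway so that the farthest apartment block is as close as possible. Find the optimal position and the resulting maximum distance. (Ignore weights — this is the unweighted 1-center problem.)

location 23.5, max distance 23.5

The 1-center on a line is the midpoint of the two extreme points: leftmost at 0, rightmost at 47.
Optimal location = (0 + 47)/2 = 23.5; maximum distance = (47 − 0)/2 = 23.5.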